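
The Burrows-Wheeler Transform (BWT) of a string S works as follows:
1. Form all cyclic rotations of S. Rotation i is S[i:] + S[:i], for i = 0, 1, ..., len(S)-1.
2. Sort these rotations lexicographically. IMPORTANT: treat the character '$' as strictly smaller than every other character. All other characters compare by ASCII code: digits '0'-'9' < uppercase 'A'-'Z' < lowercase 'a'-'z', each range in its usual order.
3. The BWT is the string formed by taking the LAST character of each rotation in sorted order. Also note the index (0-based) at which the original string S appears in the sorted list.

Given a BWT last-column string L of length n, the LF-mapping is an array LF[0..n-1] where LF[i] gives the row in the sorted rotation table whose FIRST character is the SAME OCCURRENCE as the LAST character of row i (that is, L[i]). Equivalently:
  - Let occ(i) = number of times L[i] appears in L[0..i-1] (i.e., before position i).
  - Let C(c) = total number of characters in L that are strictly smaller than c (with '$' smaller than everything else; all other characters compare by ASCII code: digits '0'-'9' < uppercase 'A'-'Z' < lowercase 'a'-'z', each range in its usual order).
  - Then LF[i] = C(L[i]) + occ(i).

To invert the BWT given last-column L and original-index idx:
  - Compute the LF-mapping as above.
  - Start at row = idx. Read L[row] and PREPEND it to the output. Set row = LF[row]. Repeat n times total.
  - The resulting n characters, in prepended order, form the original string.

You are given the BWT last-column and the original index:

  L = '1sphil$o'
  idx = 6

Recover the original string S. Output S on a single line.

Answer: philos1$

Derivation:
LF mapping: 1 7 6 2 3 4 0 5
Walk LF starting at row 6, prepending L[row]:
  step 1: row=6, L[6]='$', prepend. Next row=LF[6]=0
  step 2: row=0, L[0]='1', prepend. Next row=LF[0]=1
  step 3: row=1, L[1]='s', prepend. Next row=LF[1]=7
  step 4: row=7, L[7]='o', prepend. Next row=LF[7]=5
  step 5: row=5, L[5]='l', prepend. Next row=LF[5]=4
  step 6: row=4, L[4]='i', prepend. Next row=LF[4]=3
  step 7: row=3, L[3]='h', prepend. Next row=LF[3]=2
  step 8: row=2, L[2]='p', prepend. Next row=LF[2]=6
Reversed output: philos1$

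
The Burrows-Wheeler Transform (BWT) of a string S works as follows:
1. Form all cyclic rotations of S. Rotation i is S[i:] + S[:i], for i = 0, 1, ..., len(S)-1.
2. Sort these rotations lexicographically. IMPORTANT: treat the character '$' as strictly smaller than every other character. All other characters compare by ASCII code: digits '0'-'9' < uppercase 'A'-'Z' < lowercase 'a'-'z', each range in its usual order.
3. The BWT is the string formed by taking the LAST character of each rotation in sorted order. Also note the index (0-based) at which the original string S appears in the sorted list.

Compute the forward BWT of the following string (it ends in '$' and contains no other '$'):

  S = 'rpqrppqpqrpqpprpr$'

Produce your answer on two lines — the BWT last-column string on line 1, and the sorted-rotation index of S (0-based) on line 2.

Answer: rrqrprqrppppppqq$p
16

Derivation:
All 18 rotations (rotation i = S[i:]+S[:i]):
  rot[0] = rpqrppqpqrpqpprpr$
  rot[1] = pqrppqpqrpqpprpr$r
  rot[2] = qrppqpqrpqpprpr$rp
  rot[3] = rppqpqrpqpprpr$rpq
  rot[4] = ppqpqrpqpprpr$rpqr
  rot[5] = pqpqrpqpprpr$rpqrp
  rot[6] = qpqrpqpprpr$rpqrpp
  rot[7] = pqrpqpprpr$rpqrppq
  rot[8] = qrpqpprpr$rpqrppqp
  rot[9] = rpqpprpr$rpqrppqpq
  rot[10] = pqpprpr$rpqrppqpqr
  rot[11] = qpprpr$rpqrppqpqrp
  rot[12] = pprpr$rpqrppqpqrpq
  rot[13] = prpr$rpqrppqpqrpqp
  rot[14] = rpr$rpqrppqpqrpqpp
  rot[15] = pr$rpqrppqpqrpqppr
  rot[16] = r$rpqrppqpqrpqpprp
  rot[17] = $rpqrppqpqrpqpprpr
Sorted (with $ < everything):
  sorted[0] = $rpqrppqpqrpqpprpr  (last char: 'r')
  sorted[1] = ppqpqrpqpprpr$rpqr  (last char: 'r')
  sorted[2] = pprpr$rpqrppqpqrpq  (last char: 'q')
  sorted[3] = pqpprpr$rpqrppqpqr  (last char: 'r')
  sorted[4] = pqpqrpqpprpr$rpqrp  (last char: 'p')
  sorted[5] = pqrppqpqrpqpprpr$r  (last char: 'r')
  sorted[6] = pqrpqpprpr$rpqrppq  (last char: 'q')
  sorted[7] = pr$rpqrppqpqrpqppr  (last char: 'r')
  sorted[8] = prpr$rpqrppqpqrpqp  (last char: 'p')
  sorted[9] = qpprpr$rpqrppqpqrp  (last char: 'p')
  sorted[10] = qpqrpqpprpr$rpqrpp  (last char: 'p')
  sorted[11] = qrppqpqrpqpprpr$rp  (last char: 'p')
  sorted[12] = qrpqpprpr$rpqrppqp  (last char: 'p')
  sorted[13] = r$rpqrppqpqrpqpprp  (last char: 'p')
  sorted[14] = rppqpqrpqpprpr$rpq  (last char: 'q')
  sorted[15] = rpqpprpr$rpqrppqpq  (last char: 'q')
  sorted[16] = rpqrppqpqrpqpprpr$  (last char: '$')
  sorted[17] = rpr$rpqrppqpqrpqpp  (last char: 'p')
Last column: rrqrprqrppppppqq$p
Original string S is at sorted index 16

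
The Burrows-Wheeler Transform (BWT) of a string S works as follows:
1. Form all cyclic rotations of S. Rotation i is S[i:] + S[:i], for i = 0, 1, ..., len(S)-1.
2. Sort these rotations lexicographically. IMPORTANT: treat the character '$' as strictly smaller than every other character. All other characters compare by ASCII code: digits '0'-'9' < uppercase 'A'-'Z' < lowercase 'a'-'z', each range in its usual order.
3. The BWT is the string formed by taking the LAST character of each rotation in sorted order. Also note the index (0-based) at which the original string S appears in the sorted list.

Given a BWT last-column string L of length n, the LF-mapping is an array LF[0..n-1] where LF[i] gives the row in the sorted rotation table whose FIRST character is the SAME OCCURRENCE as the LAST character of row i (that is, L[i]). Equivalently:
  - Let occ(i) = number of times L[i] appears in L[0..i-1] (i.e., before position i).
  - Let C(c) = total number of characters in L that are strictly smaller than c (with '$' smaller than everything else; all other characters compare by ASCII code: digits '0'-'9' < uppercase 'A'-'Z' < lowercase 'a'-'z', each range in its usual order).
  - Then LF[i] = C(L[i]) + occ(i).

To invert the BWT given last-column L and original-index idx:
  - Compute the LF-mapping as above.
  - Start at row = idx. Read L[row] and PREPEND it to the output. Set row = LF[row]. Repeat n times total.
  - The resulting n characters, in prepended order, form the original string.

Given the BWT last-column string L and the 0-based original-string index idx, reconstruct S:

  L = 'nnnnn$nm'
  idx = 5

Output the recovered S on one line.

LF mapping: 2 3 4 5 6 0 7 1
Walk LF starting at row 5, prepending L[row]:
  step 1: row=5, L[5]='$', prepend. Next row=LF[5]=0
  step 2: row=0, L[0]='n', prepend. Next row=LF[0]=2
  step 3: row=2, L[2]='n', prepend. Next row=LF[2]=4
  step 4: row=4, L[4]='n', prepend. Next row=LF[4]=6
  step 5: row=6, L[6]='n', prepend. Next row=LF[6]=7
  step 6: row=7, L[7]='m', prepend. Next row=LF[7]=1
  step 7: row=1, L[1]='n', prepend. Next row=LF[1]=3
  step 8: row=3, L[3]='n', prepend. Next row=LF[3]=5
Reversed output: nnmnnnn$

Answer: nnmnnnn$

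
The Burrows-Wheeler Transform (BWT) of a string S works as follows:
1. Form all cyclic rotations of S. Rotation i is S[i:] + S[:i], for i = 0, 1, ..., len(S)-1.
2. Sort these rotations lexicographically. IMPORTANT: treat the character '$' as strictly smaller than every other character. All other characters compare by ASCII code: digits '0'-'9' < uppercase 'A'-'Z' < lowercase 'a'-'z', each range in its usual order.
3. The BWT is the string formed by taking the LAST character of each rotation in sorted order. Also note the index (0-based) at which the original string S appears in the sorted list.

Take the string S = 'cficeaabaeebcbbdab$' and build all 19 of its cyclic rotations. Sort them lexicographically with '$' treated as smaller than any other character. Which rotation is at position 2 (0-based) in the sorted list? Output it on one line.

Answer: ab$cficeaabaeebcbbd

Derivation:
All 19 rotations (rotation i = S[i:]+S[:i]):
  rot[0] = cficeaabaeebcbbdab$
  rot[1] = ficeaabaeebcbbdab$c
  rot[2] = iceaabaeebcbbdab$cf
  rot[3] = ceaabaeebcbbdab$cfi
  rot[4] = eaabaeebcbbdab$cfic
  rot[5] = aabaeebcbbdab$cfice
  rot[6] = abaeebcbbdab$cficea
  rot[7] = baeebcbbdab$cficeaa
  rot[8] = aeebcbbdab$cficeaab
  rot[9] = eebcbbdab$cficeaaba
  rot[10] = ebcbbdab$cficeaabae
  rot[11] = bcbbdab$cficeaabaee
  rot[12] = cbbdab$cficeaabaeeb
  rot[13] = bbdab$cficeaabaeebc
  rot[14] = bdab$cficeaabaeebcb
  rot[15] = dab$cficeaabaeebcbb
  rot[16] = ab$cficeaabaeebcbbd
  rot[17] = b$cficeaabaeebcbbda
  rot[18] = $cficeaabaeebcbbdab
Sorted (with $ < everything):
  sorted[0] = $cficeaabaeebcbbdab
  sorted[1] = aabaeebcbbdab$cfice
  sorted[2] = ab$cficeaabaeebcbbd
  sorted[3] = abaeebcbbdab$cficea
  sorted[4] = aeebcbbdab$cficeaab
  sorted[5] = b$cficeaabaeebcbbda
  sorted[6] = baeebcbbdab$cficeaa
  sorted[7] = bbdab$cficeaabaeebc
  sorted[8] = bcbbdab$cficeaabaee
  sorted[9] = bdab$cficeaabaeebcb
  sorted[10] = cbbdab$cficeaabaeeb
  sorted[11] = ceaabaeebcbbdab$cfi
  sorted[12] = cficeaabaeebcbbdab$
  sorted[13] = dab$cficeaabaeebcbb
  sorted[14] = eaabaeebcbbdab$cfic
  sorted[15] = ebcbbdab$cficeaabae
  sorted[16] = eebcbbdab$cficeaaba
  sorted[17] = ficeaabaeebcbbdab$c
  sorted[18] = iceaabaeebcbbdab$cf
sorted[2] = ab$cficeaabaeebcbbd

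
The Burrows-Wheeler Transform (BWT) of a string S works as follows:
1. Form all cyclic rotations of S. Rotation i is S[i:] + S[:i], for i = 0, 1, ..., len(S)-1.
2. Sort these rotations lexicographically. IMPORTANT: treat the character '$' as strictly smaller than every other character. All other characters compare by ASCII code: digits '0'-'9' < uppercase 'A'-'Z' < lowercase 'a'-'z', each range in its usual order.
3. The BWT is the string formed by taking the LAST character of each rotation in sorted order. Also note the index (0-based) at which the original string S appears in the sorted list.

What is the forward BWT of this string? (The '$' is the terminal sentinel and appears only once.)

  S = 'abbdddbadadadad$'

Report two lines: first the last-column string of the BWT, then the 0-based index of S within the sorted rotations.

All 16 rotations (rotation i = S[i:]+S[:i]):
  rot[0] = abbdddbadadadad$
  rot[1] = bbdddbadadadad$a
  rot[2] = bdddbadadadad$ab
  rot[3] = dddbadadadad$abb
  rot[4] = ddbadadadad$abbd
  rot[5] = dbadadadad$abbdd
  rot[6] = badadadad$abbddd
  rot[7] = adadadad$abbdddb
  rot[8] = dadadad$abbdddba
  rot[9] = adadad$abbdddbad
  rot[10] = dadad$abbdddbada
  rot[11] = adad$abbdddbadad
  rot[12] = dad$abbdddbadada
  rot[13] = ad$abbdddbadadad
  rot[14] = d$abbdddbadadada
  rot[15] = $abbdddbadadadad
Sorted (with $ < everything):
  sorted[0] = $abbdddbadadadad  (last char: 'd')
  sorted[1] = abbdddbadadadad$  (last char: '$')
  sorted[2] = ad$abbdddbadadad  (last char: 'd')
  sorted[3] = adad$abbdddbadad  (last char: 'd')
  sorted[4] = adadad$abbdddbad  (last char: 'd')
  sorted[5] = adadadad$abbdddb  (last char: 'b')
  sorted[6] = badadadad$abbddd  (last char: 'd')
  sorted[7] = bbdddbadadadad$a  (last char: 'a')
  sorted[8] = bdddbadadadad$ab  (last char: 'b')
  sorted[9] = d$abbdddbadadada  (last char: 'a')
  sorted[10] = dad$abbdddbadada  (last char: 'a')
  sorted[11] = dadad$abbdddbada  (last char: 'a')
  sorted[12] = dadadad$abbdddba  (last char: 'a')
  sorted[13] = dbadadadad$abbdd  (last char: 'd')
  sorted[14] = ddbadadadad$abbd  (last char: 'd')
  sorted[15] = dddbadadadad$abb  (last char: 'b')
Last column: d$dddbdabaaaaddb
Original string S is at sorted index 1

Answer: d$dddbdabaaaaddb
1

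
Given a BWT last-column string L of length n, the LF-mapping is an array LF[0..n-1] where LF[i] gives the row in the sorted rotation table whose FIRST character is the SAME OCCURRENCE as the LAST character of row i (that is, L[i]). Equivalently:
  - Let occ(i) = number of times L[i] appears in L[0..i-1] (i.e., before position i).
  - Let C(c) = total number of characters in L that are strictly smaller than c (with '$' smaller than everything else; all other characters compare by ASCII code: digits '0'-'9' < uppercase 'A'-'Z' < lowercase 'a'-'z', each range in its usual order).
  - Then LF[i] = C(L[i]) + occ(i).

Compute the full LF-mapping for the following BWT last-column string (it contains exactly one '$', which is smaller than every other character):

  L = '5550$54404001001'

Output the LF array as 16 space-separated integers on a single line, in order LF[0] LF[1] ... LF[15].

Answer: 12 13 14 1 0 15 9 10 2 11 3 4 7 5 6 8

Derivation:
Char counts: '$':1, '0':6, '1':2, '4':3, '5':4
C (first-col start): C('$')=0, C('0')=1, C('1')=7, C('4')=9, C('5')=12
L[0]='5': occ=0, LF[0]=C('5')+0=12+0=12
L[1]='5': occ=1, LF[1]=C('5')+1=12+1=13
L[2]='5': occ=2, LF[2]=C('5')+2=12+2=14
L[3]='0': occ=0, LF[3]=C('0')+0=1+0=1
L[4]='$': occ=0, LF[4]=C('$')+0=0+0=0
L[5]='5': occ=3, LF[5]=C('5')+3=12+3=15
L[6]='4': occ=0, LF[6]=C('4')+0=9+0=9
L[7]='4': occ=1, LF[7]=C('4')+1=9+1=10
L[8]='0': occ=1, LF[8]=C('0')+1=1+1=2
L[9]='4': occ=2, LF[9]=C('4')+2=9+2=11
L[10]='0': occ=2, LF[10]=C('0')+2=1+2=3
L[11]='0': occ=3, LF[11]=C('0')+3=1+3=4
L[12]='1': occ=0, LF[12]=C('1')+0=7+0=7
L[13]='0': occ=4, LF[13]=C('0')+4=1+4=5
L[14]='0': occ=5, LF[14]=C('0')+5=1+5=6
L[15]='1': occ=1, LF[15]=C('1')+1=7+1=8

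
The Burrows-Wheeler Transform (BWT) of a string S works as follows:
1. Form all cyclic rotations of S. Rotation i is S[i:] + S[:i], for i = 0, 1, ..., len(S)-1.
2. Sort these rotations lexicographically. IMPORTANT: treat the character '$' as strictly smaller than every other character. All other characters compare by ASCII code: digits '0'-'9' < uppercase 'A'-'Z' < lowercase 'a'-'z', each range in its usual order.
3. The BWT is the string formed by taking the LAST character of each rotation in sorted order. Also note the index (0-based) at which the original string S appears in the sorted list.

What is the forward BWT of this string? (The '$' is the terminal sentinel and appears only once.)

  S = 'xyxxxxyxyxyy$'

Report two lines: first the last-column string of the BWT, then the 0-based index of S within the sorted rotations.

Answer: yyxx$xyyyxxxx
4

Derivation:
All 13 rotations (rotation i = S[i:]+S[:i]):
  rot[0] = xyxxxxyxyxyy$
  rot[1] = yxxxxyxyxyy$x
  rot[2] = xxxxyxyxyy$xy
  rot[3] = xxxyxyxyy$xyx
  rot[4] = xxyxyxyy$xyxx
  rot[5] = xyxyxyy$xyxxx
  rot[6] = yxyxyy$xyxxxx
  rot[7] = xyxyy$xyxxxxy
  rot[8] = yxyy$xyxxxxyx
  rot[9] = xyy$xyxxxxyxy
  rot[10] = yy$xyxxxxyxyx
  rot[11] = y$xyxxxxyxyxy
  rot[12] = $xyxxxxyxyxyy
Sorted (with $ < everything):
  sorted[0] = $xyxxxxyxyxyy  (last char: 'y')
  sorted[1] = xxxxyxyxyy$xy  (last char: 'y')
  sorted[2] = xxxyxyxyy$xyx  (last char: 'x')
  sorted[3] = xxyxyxyy$xyxx  (last char: 'x')
  sorted[4] = xyxxxxyxyxyy$  (last char: '$')
  sorted[5] = xyxyxyy$xyxxx  (last char: 'x')
  sorted[6] = xyxyy$xyxxxxy  (last char: 'y')
  sorted[7] = xyy$xyxxxxyxy  (last char: 'y')
  sorted[8] = y$xyxxxxyxyxy  (last char: 'y')
  sorted[9] = yxxxxyxyxyy$x  (last char: 'x')
  sorted[10] = yxyxyy$xyxxxx  (last char: 'x')
  sorted[11] = yxyy$xyxxxxyx  (last char: 'x')
  sorted[12] = yy$xyxxxxyxyx  (last char: 'x')
Last column: yyxx$xyyyxxxx
Original string S is at sorted index 4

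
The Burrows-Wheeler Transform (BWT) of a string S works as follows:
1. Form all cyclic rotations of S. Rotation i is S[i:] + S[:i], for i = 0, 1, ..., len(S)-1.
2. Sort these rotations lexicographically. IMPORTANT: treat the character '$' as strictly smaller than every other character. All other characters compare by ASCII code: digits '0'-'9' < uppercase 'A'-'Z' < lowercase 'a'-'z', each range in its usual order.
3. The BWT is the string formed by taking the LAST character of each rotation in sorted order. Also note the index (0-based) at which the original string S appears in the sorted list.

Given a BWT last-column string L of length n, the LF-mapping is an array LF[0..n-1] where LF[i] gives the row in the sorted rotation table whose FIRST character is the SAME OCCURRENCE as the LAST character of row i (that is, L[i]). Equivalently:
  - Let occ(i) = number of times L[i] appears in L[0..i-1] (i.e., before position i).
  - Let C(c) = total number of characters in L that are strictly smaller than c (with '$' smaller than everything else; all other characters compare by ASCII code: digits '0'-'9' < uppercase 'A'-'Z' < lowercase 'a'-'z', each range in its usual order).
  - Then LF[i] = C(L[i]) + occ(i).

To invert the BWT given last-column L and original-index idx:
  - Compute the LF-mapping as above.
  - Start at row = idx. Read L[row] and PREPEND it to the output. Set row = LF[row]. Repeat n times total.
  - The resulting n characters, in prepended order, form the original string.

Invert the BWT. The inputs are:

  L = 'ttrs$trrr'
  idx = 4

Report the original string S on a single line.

LF mapping: 6 7 1 5 0 8 2 3 4
Walk LF starting at row 4, prepending L[row]:
  step 1: row=4, L[4]='$', prepend. Next row=LF[4]=0
  step 2: row=0, L[0]='t', prepend. Next row=LF[0]=6
  step 3: row=6, L[6]='r', prepend. Next row=LF[6]=2
  step 4: row=2, L[2]='r', prepend. Next row=LF[2]=1
  step 5: row=1, L[1]='t', prepend. Next row=LF[1]=7
  step 6: row=7, L[7]='r', prepend. Next row=LF[7]=3
  step 7: row=3, L[3]='s', prepend. Next row=LF[3]=5
  step 8: row=5, L[5]='t', prepend. Next row=LF[5]=8
  step 9: row=8, L[8]='r', prepend. Next row=LF[8]=4
Reversed output: rtsrtrrt$

Answer: rtsrtrrt$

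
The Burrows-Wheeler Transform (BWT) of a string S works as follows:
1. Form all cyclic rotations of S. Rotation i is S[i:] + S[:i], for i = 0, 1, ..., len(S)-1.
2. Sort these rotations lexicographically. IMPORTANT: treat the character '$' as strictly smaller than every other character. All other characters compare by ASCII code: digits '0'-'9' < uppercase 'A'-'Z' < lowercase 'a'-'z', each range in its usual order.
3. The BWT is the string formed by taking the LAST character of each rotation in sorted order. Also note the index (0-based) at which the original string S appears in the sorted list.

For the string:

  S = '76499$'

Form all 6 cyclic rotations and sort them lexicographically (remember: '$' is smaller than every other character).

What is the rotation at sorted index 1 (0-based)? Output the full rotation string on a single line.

Answer: 499$76

Derivation:
All 6 rotations (rotation i = S[i:]+S[:i]):
  rot[0] = 76499$
  rot[1] = 6499$7
  rot[2] = 499$76
  rot[3] = 99$764
  rot[4] = 9$7649
  rot[5] = $76499
Sorted (with $ < everything):
  sorted[0] = $76499
  sorted[1] = 499$76
  sorted[2] = 6499$7
  sorted[3] = 76499$
  sorted[4] = 9$7649
  sorted[5] = 99$764
sorted[1] = 499$76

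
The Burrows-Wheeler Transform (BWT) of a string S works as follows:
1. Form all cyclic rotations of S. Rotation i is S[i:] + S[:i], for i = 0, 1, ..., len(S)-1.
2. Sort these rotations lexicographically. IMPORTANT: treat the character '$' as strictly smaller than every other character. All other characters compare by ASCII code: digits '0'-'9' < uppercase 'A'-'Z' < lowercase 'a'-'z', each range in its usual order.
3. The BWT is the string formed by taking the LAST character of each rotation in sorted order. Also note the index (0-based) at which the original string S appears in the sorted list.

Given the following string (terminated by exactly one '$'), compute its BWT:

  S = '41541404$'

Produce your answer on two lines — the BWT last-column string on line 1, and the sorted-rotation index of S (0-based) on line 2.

All 9 rotations (rotation i = S[i:]+S[:i]):
  rot[0] = 41541404$
  rot[1] = 1541404$4
  rot[2] = 541404$41
  rot[3] = 41404$415
  rot[4] = 1404$4154
  rot[5] = 404$41541
  rot[6] = 04$415414
  rot[7] = 4$4154140
  rot[8] = $41541404
Sorted (with $ < everything):
  sorted[0] = $41541404  (last char: '4')
  sorted[1] = 04$415414  (last char: '4')
  sorted[2] = 1404$4154  (last char: '4')
  sorted[3] = 1541404$4  (last char: '4')
  sorted[4] = 4$4154140  (last char: '0')
  sorted[5] = 404$41541  (last char: '1')
  sorted[6] = 41404$415  (last char: '5')
  sorted[7] = 41541404$  (last char: '$')
  sorted[8] = 541404$41  (last char: '1')
Last column: 4444015$1
Original string S is at sorted index 7

Answer: 4444015$1
7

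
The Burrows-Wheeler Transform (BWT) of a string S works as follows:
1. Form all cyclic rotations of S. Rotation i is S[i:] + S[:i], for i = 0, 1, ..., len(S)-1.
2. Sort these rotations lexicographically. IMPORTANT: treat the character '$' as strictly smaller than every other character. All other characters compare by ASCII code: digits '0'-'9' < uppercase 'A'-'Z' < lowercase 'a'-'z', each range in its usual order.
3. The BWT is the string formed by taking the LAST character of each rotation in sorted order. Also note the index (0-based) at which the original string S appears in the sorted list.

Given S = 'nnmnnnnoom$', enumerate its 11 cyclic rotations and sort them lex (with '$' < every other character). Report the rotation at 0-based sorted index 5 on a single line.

All 11 rotations (rotation i = S[i:]+S[:i]):
  rot[0] = nnmnnnnoom$
  rot[1] = nmnnnnoom$n
  rot[2] = mnnnnoom$nn
  rot[3] = nnnnoom$nnm
  rot[4] = nnnoom$nnmn
  rot[5] = nnoom$nnmnn
  rot[6] = noom$nnmnnn
  rot[7] = oom$nnmnnnn
  rot[8] = om$nnmnnnno
  rot[9] = m$nnmnnnnoo
  rot[10] = $nnmnnnnoom
Sorted (with $ < everything):
  sorted[0] = $nnmnnnnoom
  sorted[1] = m$nnmnnnnoo
  sorted[2] = mnnnnoom$nn
  sorted[3] = nmnnnnoom$n
  sorted[4] = nnmnnnnoom$
  sorted[5] = nnnnoom$nnm
  sorted[6] = nnnoom$nnmn
  sorted[7] = nnoom$nnmnn
  sorted[8] = noom$nnmnnn
  sorted[9] = om$nnmnnnno
  sorted[10] = oom$nnmnnnn
sorted[5] = nnnnoom$nnm

Answer: nnnnoom$nnm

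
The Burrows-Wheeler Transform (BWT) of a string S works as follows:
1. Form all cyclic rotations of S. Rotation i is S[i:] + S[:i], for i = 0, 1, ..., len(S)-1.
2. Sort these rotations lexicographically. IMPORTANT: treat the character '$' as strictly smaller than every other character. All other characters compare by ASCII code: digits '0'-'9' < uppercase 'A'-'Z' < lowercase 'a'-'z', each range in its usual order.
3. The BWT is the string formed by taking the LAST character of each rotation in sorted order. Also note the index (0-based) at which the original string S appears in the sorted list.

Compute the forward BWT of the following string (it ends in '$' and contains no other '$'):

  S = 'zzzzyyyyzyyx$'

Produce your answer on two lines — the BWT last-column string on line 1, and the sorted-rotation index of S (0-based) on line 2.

Answer: xyyzzyyyyzzz$
12

Derivation:
All 13 rotations (rotation i = S[i:]+S[:i]):
  rot[0] = zzzzyyyyzyyx$
  rot[1] = zzzyyyyzyyx$z
  rot[2] = zzyyyyzyyx$zz
  rot[3] = zyyyyzyyx$zzz
  rot[4] = yyyyzyyx$zzzz
  rot[5] = yyyzyyx$zzzzy
  rot[6] = yyzyyx$zzzzyy
  rot[7] = yzyyx$zzzzyyy
  rot[8] = zyyx$zzzzyyyy
  rot[9] = yyx$zzzzyyyyz
  rot[10] = yx$zzzzyyyyzy
  rot[11] = x$zzzzyyyyzyy
  rot[12] = $zzzzyyyyzyyx
Sorted (with $ < everything):
  sorted[0] = $zzzzyyyyzyyx  (last char: 'x')
  sorted[1] = x$zzzzyyyyzyy  (last char: 'y')
  sorted[2] = yx$zzzzyyyyzy  (last char: 'y')
  sorted[3] = yyx$zzzzyyyyz  (last char: 'z')
  sorted[4] = yyyyzyyx$zzzz  (last char: 'z')
  sorted[5] = yyyzyyx$zzzzy  (last char: 'y')
  sorted[6] = yyzyyx$zzzzyy  (last char: 'y')
  sorted[7] = yzyyx$zzzzyyy  (last char: 'y')
  sorted[8] = zyyx$zzzzyyyy  (last char: 'y')
  sorted[9] = zyyyyzyyx$zzz  (last char: 'z')
  sorted[10] = zzyyyyzyyx$zz  (last char: 'z')
  sorted[11] = zzzyyyyzyyx$z  (last char: 'z')
  sorted[12] = zzzzyyyyzyyx$  (last char: '$')
Last column: xyyzzyyyyzzz$
Original string S is at sorted index 12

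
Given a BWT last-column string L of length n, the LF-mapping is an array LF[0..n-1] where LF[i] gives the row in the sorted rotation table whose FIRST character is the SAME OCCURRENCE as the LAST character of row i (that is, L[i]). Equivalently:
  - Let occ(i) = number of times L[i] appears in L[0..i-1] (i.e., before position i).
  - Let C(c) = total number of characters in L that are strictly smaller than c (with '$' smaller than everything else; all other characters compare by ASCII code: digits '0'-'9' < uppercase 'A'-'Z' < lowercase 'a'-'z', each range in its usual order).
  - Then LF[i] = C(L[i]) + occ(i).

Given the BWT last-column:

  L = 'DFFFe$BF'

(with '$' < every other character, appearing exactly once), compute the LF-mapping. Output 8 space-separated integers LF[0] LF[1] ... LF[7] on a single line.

Char counts: '$':1, 'B':1, 'D':1, 'F':4, 'e':1
C (first-col start): C('$')=0, C('B')=1, C('D')=2, C('F')=3, C('e')=7
L[0]='D': occ=0, LF[0]=C('D')+0=2+0=2
L[1]='F': occ=0, LF[1]=C('F')+0=3+0=3
L[2]='F': occ=1, LF[2]=C('F')+1=3+1=4
L[3]='F': occ=2, LF[3]=C('F')+2=3+2=5
L[4]='e': occ=0, LF[4]=C('e')+0=7+0=7
L[5]='$': occ=0, LF[5]=C('$')+0=0+0=0
L[6]='B': occ=0, LF[6]=C('B')+0=1+0=1
L[7]='F': occ=3, LF[7]=C('F')+3=3+3=6

Answer: 2 3 4 5 7 0 1 6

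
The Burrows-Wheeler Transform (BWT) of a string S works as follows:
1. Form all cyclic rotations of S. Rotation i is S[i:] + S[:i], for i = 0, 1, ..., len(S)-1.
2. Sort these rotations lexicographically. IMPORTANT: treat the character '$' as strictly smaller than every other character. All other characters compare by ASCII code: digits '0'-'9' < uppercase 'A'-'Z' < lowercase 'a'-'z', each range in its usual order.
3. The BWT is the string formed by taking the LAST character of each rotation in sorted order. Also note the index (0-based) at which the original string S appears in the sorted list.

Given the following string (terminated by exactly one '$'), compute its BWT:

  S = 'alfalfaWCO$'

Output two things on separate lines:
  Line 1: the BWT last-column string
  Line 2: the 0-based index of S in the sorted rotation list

All 11 rotations (rotation i = S[i:]+S[:i]):
  rot[0] = alfalfaWCO$
  rot[1] = lfalfaWCO$a
  rot[2] = falfaWCO$al
  rot[3] = alfaWCO$alf
  rot[4] = lfaWCO$alfa
  rot[5] = faWCO$alfal
  rot[6] = aWCO$alfalf
  rot[7] = WCO$alfalfa
  rot[8] = CO$alfalfaW
  rot[9] = O$alfalfaWC
  rot[10] = $alfalfaWCO
Sorted (with $ < everything):
  sorted[0] = $alfalfaWCO  (last char: 'O')
  sorted[1] = CO$alfalfaW  (last char: 'W')
  sorted[2] = O$alfalfaWC  (last char: 'C')
  sorted[3] = WCO$alfalfa  (last char: 'a')
  sorted[4] = aWCO$alfalf  (last char: 'f')
  sorted[5] = alfaWCO$alf  (last char: 'f')
  sorted[6] = alfalfaWCO$  (last char: '$')
  sorted[7] = faWCO$alfal  (last char: 'l')
  sorted[8] = falfaWCO$al  (last char: 'l')
  sorted[9] = lfaWCO$alfa  (last char: 'a')
  sorted[10] = lfalfaWCO$a  (last char: 'a')
Last column: OWCaff$llaa
Original string S is at sorted index 6

Answer: OWCaff$llaa
6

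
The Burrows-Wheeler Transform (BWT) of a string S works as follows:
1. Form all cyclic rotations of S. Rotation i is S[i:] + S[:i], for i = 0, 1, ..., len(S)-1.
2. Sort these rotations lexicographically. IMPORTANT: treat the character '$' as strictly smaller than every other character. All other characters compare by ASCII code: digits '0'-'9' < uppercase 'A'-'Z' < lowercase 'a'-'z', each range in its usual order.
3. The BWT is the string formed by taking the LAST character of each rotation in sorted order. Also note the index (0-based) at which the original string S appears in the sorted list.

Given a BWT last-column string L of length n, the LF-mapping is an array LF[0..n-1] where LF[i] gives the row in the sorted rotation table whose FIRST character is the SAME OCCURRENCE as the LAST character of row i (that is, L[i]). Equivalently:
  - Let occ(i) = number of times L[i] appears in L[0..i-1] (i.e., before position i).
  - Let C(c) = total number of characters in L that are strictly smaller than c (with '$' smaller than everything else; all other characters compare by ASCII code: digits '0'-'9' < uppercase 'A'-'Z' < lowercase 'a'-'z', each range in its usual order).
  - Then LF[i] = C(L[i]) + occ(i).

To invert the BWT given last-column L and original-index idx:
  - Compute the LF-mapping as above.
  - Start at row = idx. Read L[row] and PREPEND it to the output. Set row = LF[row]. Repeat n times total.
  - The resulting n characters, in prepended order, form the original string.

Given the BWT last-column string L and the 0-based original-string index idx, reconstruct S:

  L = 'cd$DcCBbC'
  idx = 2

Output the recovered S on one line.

Answer: CbcDCdBc$

Derivation:
LF mapping: 6 8 0 4 7 2 1 5 3
Walk LF starting at row 2, prepending L[row]:
  step 1: row=2, L[2]='$', prepend. Next row=LF[2]=0
  step 2: row=0, L[0]='c', prepend. Next row=LF[0]=6
  step 3: row=6, L[6]='B', prepend. Next row=LF[6]=1
  step 4: row=1, L[1]='d', prepend. Next row=LF[1]=8
  step 5: row=8, L[8]='C', prepend. Next row=LF[8]=3
  step 6: row=3, L[3]='D', prepend. Next row=LF[3]=4
  step 7: row=4, L[4]='c', prepend. Next row=LF[4]=7
  step 8: row=7, L[7]='b', prepend. Next row=LF[7]=5
  step 9: row=5, L[5]='C', prepend. Next row=LF[5]=2
Reversed output: CbcDCdBc$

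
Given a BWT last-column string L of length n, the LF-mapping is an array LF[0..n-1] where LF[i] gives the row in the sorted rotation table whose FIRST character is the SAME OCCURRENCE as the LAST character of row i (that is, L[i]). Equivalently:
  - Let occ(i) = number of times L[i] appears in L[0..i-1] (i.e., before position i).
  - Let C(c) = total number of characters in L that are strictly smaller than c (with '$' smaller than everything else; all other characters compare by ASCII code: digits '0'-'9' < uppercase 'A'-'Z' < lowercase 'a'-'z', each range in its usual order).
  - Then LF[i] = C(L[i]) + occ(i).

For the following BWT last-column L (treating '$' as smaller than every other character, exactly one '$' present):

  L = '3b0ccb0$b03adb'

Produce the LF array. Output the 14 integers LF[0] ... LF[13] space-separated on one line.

Char counts: '$':1, '0':3, '3':2, 'a':1, 'b':4, 'c':2, 'd':1
C (first-col start): C('$')=0, C('0')=1, C('3')=4, C('a')=6, C('b')=7, C('c')=11, C('d')=13
L[0]='3': occ=0, LF[0]=C('3')+0=4+0=4
L[1]='b': occ=0, LF[1]=C('b')+0=7+0=7
L[2]='0': occ=0, LF[2]=C('0')+0=1+0=1
L[3]='c': occ=0, LF[3]=C('c')+0=11+0=11
L[4]='c': occ=1, LF[4]=C('c')+1=11+1=12
L[5]='b': occ=1, LF[5]=C('b')+1=7+1=8
L[6]='0': occ=1, LF[6]=C('0')+1=1+1=2
L[7]='$': occ=0, LF[7]=C('$')+0=0+0=0
L[8]='b': occ=2, LF[8]=C('b')+2=7+2=9
L[9]='0': occ=2, LF[9]=C('0')+2=1+2=3
L[10]='3': occ=1, LF[10]=C('3')+1=4+1=5
L[11]='a': occ=0, LF[11]=C('a')+0=6+0=6
L[12]='d': occ=0, LF[12]=C('d')+0=13+0=13
L[13]='b': occ=3, LF[13]=C('b')+3=7+3=10

Answer: 4 7 1 11 12 8 2 0 9 3 5 6 13 10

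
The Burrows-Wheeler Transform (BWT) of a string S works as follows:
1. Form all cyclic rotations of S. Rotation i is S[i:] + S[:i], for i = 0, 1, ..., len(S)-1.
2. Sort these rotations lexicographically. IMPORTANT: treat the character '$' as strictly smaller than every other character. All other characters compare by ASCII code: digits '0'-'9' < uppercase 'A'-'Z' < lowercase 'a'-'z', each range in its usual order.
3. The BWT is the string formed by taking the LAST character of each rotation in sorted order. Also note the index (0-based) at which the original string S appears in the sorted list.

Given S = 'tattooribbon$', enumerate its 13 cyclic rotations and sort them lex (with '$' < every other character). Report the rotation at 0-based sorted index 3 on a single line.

All 13 rotations (rotation i = S[i:]+S[:i]):
  rot[0] = tattooribbon$
  rot[1] = attooribbon$t
  rot[2] = ttooribbon$ta
  rot[3] = tooribbon$tat
  rot[4] = ooribbon$tatt
  rot[5] = oribbon$tatto
  rot[6] = ribbon$tattoo
  rot[7] = ibbon$tattoor
  rot[8] = bbon$tattoori
  rot[9] = bon$tattoorib
  rot[10] = on$tattooribb
  rot[11] = n$tattooribbo
  rot[12] = $tattooribbon
Sorted (with $ < everything):
  sorted[0] = $tattooribbon
  sorted[1] = attooribbon$t
  sorted[2] = bbon$tattoori
  sorted[3] = bon$tattoorib
  sorted[4] = ibbon$tattoor
  sorted[5] = n$tattooribbo
  sorted[6] = on$tattooribb
  sorted[7] = ooribbon$tatt
  sorted[8] = oribbon$tatto
  sorted[9] = ribbon$tattoo
  sorted[10] = tattooribbon$
  sorted[11] = tooribbon$tat
  sorted[12] = ttooribbon$ta
sorted[3] = bon$tattoorib

Answer: bon$tattoorib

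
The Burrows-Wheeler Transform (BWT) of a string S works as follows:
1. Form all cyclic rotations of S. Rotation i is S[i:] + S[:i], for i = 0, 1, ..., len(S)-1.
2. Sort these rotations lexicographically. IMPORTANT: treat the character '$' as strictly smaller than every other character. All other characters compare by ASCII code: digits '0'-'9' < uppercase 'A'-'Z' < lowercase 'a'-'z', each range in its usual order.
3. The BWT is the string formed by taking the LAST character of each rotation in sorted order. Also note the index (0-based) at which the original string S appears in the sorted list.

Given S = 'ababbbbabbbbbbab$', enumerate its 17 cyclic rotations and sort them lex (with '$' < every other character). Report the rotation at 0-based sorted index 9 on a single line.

Answer: bbab$ababbbbabbbb

Derivation:
All 17 rotations (rotation i = S[i:]+S[:i]):
  rot[0] = ababbbbabbbbbbab$
  rot[1] = babbbbabbbbbbab$a
  rot[2] = abbbbabbbbbbab$ab
  rot[3] = bbbbabbbbbbab$aba
  rot[4] = bbbabbbbbbab$abab
  rot[5] = bbabbbbbbab$ababb
  rot[6] = babbbbbbab$ababbb
  rot[7] = abbbbbbab$ababbbb
  rot[8] = bbbbbbab$ababbbba
  rot[9] = bbbbbab$ababbbbab
  rot[10] = bbbbab$ababbbbabb
  rot[11] = bbbab$ababbbbabbb
  rot[12] = bbab$ababbbbabbbb
  rot[13] = bab$ababbbbabbbbb
  rot[14] = ab$ababbbbabbbbbb
  rot[15] = b$ababbbbabbbbbba
  rot[16] = $ababbbbabbbbbbab
Sorted (with $ < everything):
  sorted[0] = $ababbbbabbbbbbab
  sorted[1] = ab$ababbbbabbbbbb
  sorted[2] = ababbbbabbbbbbab$
  sorted[3] = abbbbabbbbbbab$ab
  sorted[4] = abbbbbbab$ababbbb
  sorted[5] = b$ababbbbabbbbbba
  sorted[6] = bab$ababbbbabbbbb
  sorted[7] = babbbbabbbbbbab$a
  sorted[8] = babbbbbbab$ababbb
  sorted[9] = bbab$ababbbbabbbb
  sorted[10] = bbabbbbbbab$ababb
  sorted[11] = bbbab$ababbbbabbb
  sorted[12] = bbbabbbbbbab$abab
  sorted[13] = bbbbab$ababbbbabb
  sorted[14] = bbbbabbbbbbab$aba
  sorted[15] = bbbbbab$ababbbbab
  sorted[16] = bbbbbbab$ababbbba
sorted[9] = bbab$ababbbbabbbb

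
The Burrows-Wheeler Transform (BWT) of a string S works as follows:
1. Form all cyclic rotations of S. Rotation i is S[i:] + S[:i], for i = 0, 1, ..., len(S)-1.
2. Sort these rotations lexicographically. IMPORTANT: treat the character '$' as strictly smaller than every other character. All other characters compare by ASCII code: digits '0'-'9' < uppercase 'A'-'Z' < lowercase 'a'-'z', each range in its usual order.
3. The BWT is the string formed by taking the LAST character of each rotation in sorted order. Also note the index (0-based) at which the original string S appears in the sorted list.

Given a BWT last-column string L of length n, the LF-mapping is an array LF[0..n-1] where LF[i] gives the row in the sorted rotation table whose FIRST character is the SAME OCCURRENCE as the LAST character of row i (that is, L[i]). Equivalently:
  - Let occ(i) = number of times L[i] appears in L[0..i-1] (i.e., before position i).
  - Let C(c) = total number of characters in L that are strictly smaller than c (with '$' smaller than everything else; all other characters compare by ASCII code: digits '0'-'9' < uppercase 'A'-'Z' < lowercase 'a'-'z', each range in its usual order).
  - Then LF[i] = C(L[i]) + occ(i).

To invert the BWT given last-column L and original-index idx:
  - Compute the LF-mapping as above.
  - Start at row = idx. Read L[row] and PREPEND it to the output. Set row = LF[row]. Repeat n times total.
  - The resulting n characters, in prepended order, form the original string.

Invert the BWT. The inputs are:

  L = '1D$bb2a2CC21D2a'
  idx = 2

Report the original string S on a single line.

LF mapping: 1 9 0 13 14 3 11 4 7 8 5 2 10 6 12
Walk LF starting at row 2, prepending L[row]:
  step 1: row=2, L[2]='$', prepend. Next row=LF[2]=0
  step 2: row=0, L[0]='1', prepend. Next row=LF[0]=1
  step 3: row=1, L[1]='D', prepend. Next row=LF[1]=9
  step 4: row=9, L[9]='C', prepend. Next row=LF[9]=8
  step 5: row=8, L[8]='C', prepend. Next row=LF[8]=7
  step 6: row=7, L[7]='2', prepend. Next row=LF[7]=4
  step 7: row=4, L[4]='b', prepend. Next row=LF[4]=14
  step 8: row=14, L[14]='a', prepend. Next row=LF[14]=12
  step 9: row=12, L[12]='D', prepend. Next row=LF[12]=10
  step 10: row=10, L[10]='2', prepend. Next row=LF[10]=5
  step 11: row=5, L[5]='2', prepend. Next row=LF[5]=3
  step 12: row=3, L[3]='b', prepend. Next row=LF[3]=13
  step 13: row=13, L[13]='2', prepend. Next row=LF[13]=6
  step 14: row=6, L[6]='a', prepend. Next row=LF[6]=11
  step 15: row=11, L[11]='1', prepend. Next row=LF[11]=2
Reversed output: 1a2b22Dab2CCD1$

Answer: 1a2b22Dab2CCD1$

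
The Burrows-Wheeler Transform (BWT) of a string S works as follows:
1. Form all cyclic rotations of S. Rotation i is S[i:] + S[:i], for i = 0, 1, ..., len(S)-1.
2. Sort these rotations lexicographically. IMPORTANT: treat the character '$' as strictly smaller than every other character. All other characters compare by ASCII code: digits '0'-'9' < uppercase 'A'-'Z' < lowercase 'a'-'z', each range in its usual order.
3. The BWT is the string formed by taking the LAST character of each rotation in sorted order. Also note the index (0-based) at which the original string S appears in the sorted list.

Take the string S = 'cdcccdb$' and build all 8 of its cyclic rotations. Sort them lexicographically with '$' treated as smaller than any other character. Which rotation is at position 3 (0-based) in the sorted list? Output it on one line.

Answer: ccdb$cdc

Derivation:
All 8 rotations (rotation i = S[i:]+S[:i]):
  rot[0] = cdcccdb$
  rot[1] = dcccdb$c
  rot[2] = cccdb$cd
  rot[3] = ccdb$cdc
  rot[4] = cdb$cdcc
  rot[5] = db$cdccc
  rot[6] = b$cdcccd
  rot[7] = $cdcccdb
Sorted (with $ < everything):
  sorted[0] = $cdcccdb
  sorted[1] = b$cdcccd
  sorted[2] = cccdb$cd
  sorted[3] = ccdb$cdc
  sorted[4] = cdb$cdcc
  sorted[5] = cdcccdb$
  sorted[6] = db$cdccc
  sorted[7] = dcccdb$c
sorted[3] = ccdb$cdc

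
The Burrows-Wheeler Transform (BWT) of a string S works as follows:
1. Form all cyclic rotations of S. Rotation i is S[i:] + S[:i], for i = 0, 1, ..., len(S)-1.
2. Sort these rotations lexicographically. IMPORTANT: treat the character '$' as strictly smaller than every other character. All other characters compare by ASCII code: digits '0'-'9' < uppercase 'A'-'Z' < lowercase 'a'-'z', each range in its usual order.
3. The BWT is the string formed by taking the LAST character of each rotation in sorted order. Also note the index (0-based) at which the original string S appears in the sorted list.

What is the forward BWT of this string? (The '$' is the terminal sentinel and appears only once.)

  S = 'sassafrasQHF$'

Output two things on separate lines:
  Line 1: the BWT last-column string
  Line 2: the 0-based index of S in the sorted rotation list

Answer: FHQssrsafas$a
11

Derivation:
All 13 rotations (rotation i = S[i:]+S[:i]):
  rot[0] = sassafrasQHF$
  rot[1] = assafrasQHF$s
  rot[2] = ssafrasQHF$sa
  rot[3] = safrasQHF$sas
  rot[4] = afrasQHF$sass
  rot[5] = frasQHF$sassa
  rot[6] = rasQHF$sassaf
  rot[7] = asQHF$sassafr
  rot[8] = sQHF$sassafra
  rot[9] = QHF$sassafras
  rot[10] = HF$sassafrasQ
  rot[11] = F$sassafrasQH
  rot[12] = $sassafrasQHF
Sorted (with $ < everything):
  sorted[0] = $sassafrasQHF  (last char: 'F')
  sorted[1] = F$sassafrasQH  (last char: 'H')
  sorted[2] = HF$sassafrasQ  (last char: 'Q')
  sorted[3] = QHF$sassafras  (last char: 's')
  sorted[4] = afrasQHF$sass  (last char: 's')
  sorted[5] = asQHF$sassafr  (last char: 'r')
  sorted[6] = assafrasQHF$s  (last char: 's')
  sorted[7] = frasQHF$sassa  (last char: 'a')
  sorted[8] = rasQHF$sassaf  (last char: 'f')
  sorted[9] = sQHF$sassafra  (last char: 'a')
  sorted[10] = safrasQHF$sas  (last char: 's')
  sorted[11] = sassafrasQHF$  (last char: '$')
  sorted[12] = ssafrasQHF$sa  (last char: 'a')
Last column: FHQssrsafas$a
Original string S is at sorted index 11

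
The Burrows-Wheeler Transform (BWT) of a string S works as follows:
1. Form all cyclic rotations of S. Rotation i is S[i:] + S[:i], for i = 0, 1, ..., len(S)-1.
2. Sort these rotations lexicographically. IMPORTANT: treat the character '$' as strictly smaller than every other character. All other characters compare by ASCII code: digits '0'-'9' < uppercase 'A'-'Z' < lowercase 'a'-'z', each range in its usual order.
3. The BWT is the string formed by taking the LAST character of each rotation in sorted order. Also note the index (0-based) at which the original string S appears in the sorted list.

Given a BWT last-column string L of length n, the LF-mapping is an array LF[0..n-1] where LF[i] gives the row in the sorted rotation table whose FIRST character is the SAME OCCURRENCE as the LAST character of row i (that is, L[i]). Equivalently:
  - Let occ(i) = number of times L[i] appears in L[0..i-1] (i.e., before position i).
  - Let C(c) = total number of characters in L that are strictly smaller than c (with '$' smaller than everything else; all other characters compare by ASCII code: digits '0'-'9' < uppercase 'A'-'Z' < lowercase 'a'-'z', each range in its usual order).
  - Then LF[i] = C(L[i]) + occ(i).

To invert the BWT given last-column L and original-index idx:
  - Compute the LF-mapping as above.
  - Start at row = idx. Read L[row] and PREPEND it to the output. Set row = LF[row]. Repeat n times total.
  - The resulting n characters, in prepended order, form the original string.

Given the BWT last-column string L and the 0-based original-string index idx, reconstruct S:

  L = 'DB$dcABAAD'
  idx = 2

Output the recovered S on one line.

Answer: ADdAcBABD$

Derivation:
LF mapping: 6 4 0 9 8 1 5 2 3 7
Walk LF starting at row 2, prepending L[row]:
  step 1: row=2, L[2]='$', prepend. Next row=LF[2]=0
  step 2: row=0, L[0]='D', prepend. Next row=LF[0]=6
  step 3: row=6, L[6]='B', prepend. Next row=LF[6]=5
  step 4: row=5, L[5]='A', prepend. Next row=LF[5]=1
  step 5: row=1, L[1]='B', prepend. Next row=LF[1]=4
  step 6: row=4, L[4]='c', prepend. Next row=LF[4]=8
  step 7: row=8, L[8]='A', prepend. Next row=LF[8]=3
  step 8: row=3, L[3]='d', prepend. Next row=LF[3]=9
  step 9: row=9, L[9]='D', prepend. Next row=LF[9]=7
  step 10: row=7, L[7]='A', prepend. Next row=LF[7]=2
Reversed output: ADdAcBABD$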